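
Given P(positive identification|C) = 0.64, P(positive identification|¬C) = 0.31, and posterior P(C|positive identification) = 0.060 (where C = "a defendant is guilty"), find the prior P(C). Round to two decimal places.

P(C) = 0.03

Bayes' rule in odds form gives O(C|E) = O(C)·[P(E|C)/P(E|¬C)], hence O(C) = O(C|E)/LR.
Posterior odds = 0.060/(1−0.060) = 0.0638. LR = 0.64/0.31 = 2.0645.
Prior odds = 0.0638/2.0645 = 0.0309, so P(C) = 0.0309/(1+0.0309) ≈ 0.03.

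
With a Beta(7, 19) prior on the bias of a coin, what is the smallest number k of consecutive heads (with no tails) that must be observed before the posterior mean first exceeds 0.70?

After k heads and 0 tails the posterior is Beta(7+k, 19), with mean (7+k)/(7+19+k).
Set (7+k)/(26+k) > 0.70 and solve: k > (0.70·26 − 7)/(1 − 0.70) = 37.333.
The smallest integer exceeding 37.333 is 38, and checking k=38: (45)/(64) = 0.7031 > 0.70.

k = 38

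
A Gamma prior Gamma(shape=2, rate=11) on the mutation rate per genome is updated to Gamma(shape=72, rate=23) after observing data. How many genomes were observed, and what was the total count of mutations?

A Gamma(α, β) prior (rate parametrization) on a Poisson rate with n observations summing to S gives posterior Gamma(α+S, β+n).
Matching: Σxᵢ = 72 − 2 = 70 and n = 23 − 11 = 12.

n = 12 genomes with total 70 mutations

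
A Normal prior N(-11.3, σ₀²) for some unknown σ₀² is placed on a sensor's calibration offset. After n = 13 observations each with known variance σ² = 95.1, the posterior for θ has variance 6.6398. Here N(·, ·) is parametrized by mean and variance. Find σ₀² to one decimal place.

σ₀² = 71.9

For the Normal–Normal model with known σ², precisions add: τ_n = τ₀ + n/σ².
So 1/σ₀² = 1/6.6398 − 13/95.1 = 0.150607 − 0.136698 = 0.013909.
Hence σ₀² = 1/0.013909 ≈ 71.9.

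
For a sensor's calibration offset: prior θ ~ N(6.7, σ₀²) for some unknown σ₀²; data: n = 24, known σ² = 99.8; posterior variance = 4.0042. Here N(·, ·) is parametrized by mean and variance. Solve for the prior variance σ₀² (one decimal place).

For the Normal–Normal model with known σ², precisions add: τ_n = τ₀ + n/σ².
So 1/σ₀² = 1/4.0042 − 24/99.8 = 0.249738 − 0.240481 = 0.009257.
Hence σ₀² = 1/0.009257 ≈ 108.0.

σ₀² = 108.0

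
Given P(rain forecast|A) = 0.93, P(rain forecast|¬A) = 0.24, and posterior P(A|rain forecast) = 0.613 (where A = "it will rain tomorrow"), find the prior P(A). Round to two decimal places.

P(A) = 0.29

In odds form, posterior odds = prior odds × likelihood ratio, so prior odds = posterior odds ÷ LR.
Posterior odds = 0.613/(1−0.613) = 1.5840. LR = 0.93/0.24 = 3.8750.
Prior odds = 1.5840/3.8750 = 0.4088, so P(A) = 0.4088/(1+0.4088) ≈ 0.29.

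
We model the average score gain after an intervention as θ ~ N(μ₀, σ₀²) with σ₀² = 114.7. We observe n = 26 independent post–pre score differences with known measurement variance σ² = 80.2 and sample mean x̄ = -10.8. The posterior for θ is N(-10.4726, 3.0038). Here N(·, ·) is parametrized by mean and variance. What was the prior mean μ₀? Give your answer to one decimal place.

μ₀ = 1.7

The posterior mean is a precision-weighted average: μ_n = (τ₀μ₀ + τ_data·x̄)/(τ₀+τ_data), with τ₀=1/σ₀² and τ_data=n/σ².
Here τ₀ = 1/114.7 = 0.008718 and τ_data = 26/80.2 = 0.324190, so τ_n = 0.332908.
Rearranging for μ₀: μ₀ = (μ_n·τ_n − τ_data·x̄)/τ₀ = (-10.4726·0.332908 − 0.324190·-10.8) / 0.008718 = 0.014840/0.008718 ≈ 1.7.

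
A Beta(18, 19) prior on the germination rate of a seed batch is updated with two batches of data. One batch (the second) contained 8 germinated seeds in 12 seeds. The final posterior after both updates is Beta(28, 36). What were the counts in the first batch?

Because Beta–binomial updating is additive in the counts, the combined data contributed (α_post−α_prior, β_post−β_prior) successes and failures.
Total across both batches: 28−18=10 germinated seeds, 36−19=17 non-germinating seeds.
Subtract the second batch: 10−8=2 germinated seeds and 17−4=13 non-germinating seeds.

2 germinated seeds and 13 non-germinating seeds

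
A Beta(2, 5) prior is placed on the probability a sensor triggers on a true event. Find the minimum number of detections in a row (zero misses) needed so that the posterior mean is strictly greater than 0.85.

k = 27

After k detections and 0 misses the posterior is Beta(2+k, 5), with mean (2+k)/(2+5+k).
Set (2+k)/(7+k) > 0.85 and solve: k > (0.85·7 − 2)/(1 − 0.85) = 26.333.
The smallest integer exceeding 26.333 is 27, and checking k=27: (29)/(34) = 0.8529 > 0.85.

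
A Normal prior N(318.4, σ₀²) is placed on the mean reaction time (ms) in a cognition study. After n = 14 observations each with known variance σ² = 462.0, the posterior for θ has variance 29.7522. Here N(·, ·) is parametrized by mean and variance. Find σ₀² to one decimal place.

σ₀² = 302.3

For the Normal–Normal model with known σ², precisions add: τ_n = τ₀ + n/σ².
So 1/σ₀² = 1/29.7522 − 14/462.0 = 0.033611 − 0.030303 = 0.003308.
Hence σ₀² = 1/0.003308 ≈ 302.3.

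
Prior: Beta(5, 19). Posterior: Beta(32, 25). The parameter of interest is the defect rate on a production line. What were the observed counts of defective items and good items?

Under Beta–binomial conjugacy the posterior parameters are (α+s, β+f).
Match parameters: s=32−5=27, f=25−19=6.

27 defective items and 6 good items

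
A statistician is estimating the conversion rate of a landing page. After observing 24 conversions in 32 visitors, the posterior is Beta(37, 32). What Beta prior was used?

Beta is conjugate to the binomial likelihood: posterior = Beta(a+s, b+f).
Subtract the data counts: 37−24=13, 32−8=24.

Beta(13, 24)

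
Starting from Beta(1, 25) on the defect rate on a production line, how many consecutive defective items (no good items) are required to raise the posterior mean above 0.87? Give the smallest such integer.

After k defective items and 0 good items the posterior is Beta(1+k, 25), with mean (1+k)/(1+25+k).
Set (1+k)/(26+k) > 0.87 and solve: k > (0.87·26 − 1)/(1 − 0.87) = 166.308.
The smallest integer exceeding 166.308 is 167, and checking k=167: (168)/(193) = 0.8705 > 0.87.

k = 167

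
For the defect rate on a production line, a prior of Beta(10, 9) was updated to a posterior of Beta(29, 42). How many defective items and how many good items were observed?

19 defective items and 33 good items

Beta is conjugate to the binomial likelihood: posterior = Beta(α+s, β+f).
So s = 29 − 10 = 19 and f = 42 − 9 = 33.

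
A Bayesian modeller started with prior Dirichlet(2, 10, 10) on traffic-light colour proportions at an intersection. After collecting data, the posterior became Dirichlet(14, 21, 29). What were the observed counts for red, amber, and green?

counts (12, 11, 19)

For a Dirichlet(α) prior with multinomial counts c, the posterior is Dirichlet(α + c) componentwise.
Counts are posterior − prior componentwise: 14−2=12, 21−10=11, 29−10=19.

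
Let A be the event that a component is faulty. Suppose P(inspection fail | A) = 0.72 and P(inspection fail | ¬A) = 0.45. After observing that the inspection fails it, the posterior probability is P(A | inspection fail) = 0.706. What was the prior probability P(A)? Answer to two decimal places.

Bayes' rule in odds form gives O(A|E) = O(A)·[P(E|A)/P(E|¬A)], hence O(A) = O(A|E)/LR.
Posterior odds = 0.706/(1−0.706) = 2.4014. LR = 0.72/0.45 = 1.6000.
Prior odds = 2.4014/1.6000 = 1.5009, so P(A) = 1.5009/(1+1.5009) ≈ 0.60.

P(A) = 0.60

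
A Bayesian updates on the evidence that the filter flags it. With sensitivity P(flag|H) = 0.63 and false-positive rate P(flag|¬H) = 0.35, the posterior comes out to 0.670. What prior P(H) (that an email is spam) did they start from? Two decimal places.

In odds form, posterior odds = prior odds × likelihood ratio, so prior odds = posterior odds ÷ LR.
Posterior odds = 0.670/(1−0.670) = 2.0303. LR = 0.63/0.35 = 1.8000.
Prior odds = 2.0303/1.8000 = 1.1279, so P(H) = 1.1279/(1+1.1279) ≈ 0.53.

P(H) = 0.53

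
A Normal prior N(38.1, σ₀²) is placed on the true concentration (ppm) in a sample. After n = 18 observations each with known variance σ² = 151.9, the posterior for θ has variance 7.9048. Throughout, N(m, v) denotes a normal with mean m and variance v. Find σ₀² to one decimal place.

σ₀² = 124.9

For the Normal–Normal model with known σ², precisions add: τ_n = τ₀ + n/σ².
So 1/σ₀² = 1/7.9048 − 18/151.9 = 0.126505 − 0.118499 = 0.008006.
Hence σ₀² = 1/0.008006 ≈ 124.9.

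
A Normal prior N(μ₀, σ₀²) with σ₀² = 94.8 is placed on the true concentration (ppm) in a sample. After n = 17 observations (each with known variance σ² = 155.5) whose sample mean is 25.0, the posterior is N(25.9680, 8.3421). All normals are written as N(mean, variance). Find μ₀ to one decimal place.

μ₀ = 36.0

With known observation variance, the Normal–Normal posterior has precision τ_n = τ₀ + n/σ² and mean μ_n = (τ₀μ₀ + (n/σ²)x̄)/τ_n.
Here τ₀ = 1/94.8 = 0.010549 and τ_data = 17/155.5 = 0.109325, so τ_n = 0.119874.
Rearranging for μ₀: μ₀ = (μ_n·τ_n − τ_data·x̄)/τ₀ = (25.9680·0.119874 − 0.109325·25.0) / 0.010549 = 0.379763/0.010549 ≈ 36.0.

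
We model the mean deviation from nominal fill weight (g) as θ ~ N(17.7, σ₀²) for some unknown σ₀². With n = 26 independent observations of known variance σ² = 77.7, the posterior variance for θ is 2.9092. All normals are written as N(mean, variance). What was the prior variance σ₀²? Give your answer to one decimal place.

For the Normal–Normal model with known σ², precisions add: τ_n = τ₀ + n/σ².
So 1/σ₀² = 1/2.9092 − 26/77.7 = 0.343737 − 0.334620 = 0.009117.
Hence σ₀² = 1/0.009117 ≈ 109.7.

σ₀² = 109.7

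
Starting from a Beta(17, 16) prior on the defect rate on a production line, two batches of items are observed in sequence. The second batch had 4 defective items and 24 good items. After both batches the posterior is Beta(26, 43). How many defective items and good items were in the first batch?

5 defective items and 3 good items

Because Beta–binomial updating is additive in the counts, the combined data contributed (α_post−α_prior, β_post−β_prior) successes and failures.
Total across both batches: 26−17=9 defective items, 43−16=27 good items.
Subtract the second batch: 9−4=5 defective items and 27−24=3 good items.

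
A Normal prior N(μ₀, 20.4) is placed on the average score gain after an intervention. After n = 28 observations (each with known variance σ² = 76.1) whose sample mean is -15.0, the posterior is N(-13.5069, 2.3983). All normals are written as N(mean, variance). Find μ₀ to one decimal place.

μ₀ = -2.3

With known observation variance, the Normal–Normal posterior has precision τ_n = τ₀ + n/σ² and mean μ_n = (τ₀μ₀ + (n/σ²)x̄)/τ_n.
Here τ₀ = 1/20.4 = 0.049020 and τ_data = 28/76.1 = 0.367937, so τ_n = 0.416957.
Rearranging for μ₀: μ₀ = (μ_n·τ_n − τ_data·x̄)/τ₀ = (-13.5069·0.416957 − 0.367937·-15.0) / 0.049020 = -0.112742/0.049020 ≈ -2.3.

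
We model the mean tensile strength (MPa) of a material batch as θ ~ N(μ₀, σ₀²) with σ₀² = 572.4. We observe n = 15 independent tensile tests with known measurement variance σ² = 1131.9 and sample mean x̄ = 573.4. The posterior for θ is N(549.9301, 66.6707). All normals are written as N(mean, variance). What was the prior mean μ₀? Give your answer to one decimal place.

With known observation variance, the Normal–Normal posterior has precision τ_n = τ₀ + n/σ² and mean μ_n = (τ₀μ₀ + (n/σ²)x̄)/τ_n.
Here τ₀ = 1/572.4 = 0.001747 and τ_data = 15/1131.9 = 0.013252, so τ_n = 0.014999.
Rearranging for μ₀: μ₀ = (μ_n·τ_n − τ_data·x̄)/τ₀ = (549.9301·0.014999 − 0.013252·573.4) / 0.001747 = 0.649705/0.001747 ≈ 371.9.

μ₀ = 371.9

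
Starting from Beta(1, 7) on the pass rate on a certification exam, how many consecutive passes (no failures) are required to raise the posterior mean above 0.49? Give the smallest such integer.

k = 6

After k passes and 0 failures the posterior is Beta(1+k, 7), with mean (1+k)/(1+7+k).
Set (1+k)/(8+k) > 0.49 and solve: k > (0.49·8 − 1)/(1 − 0.49) = 5.725.
The smallest integer exceeding 5.725 is 6.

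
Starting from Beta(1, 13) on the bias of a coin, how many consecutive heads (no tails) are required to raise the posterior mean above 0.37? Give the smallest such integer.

k = 7

After k heads and 0 tails the posterior is Beta(1+k, 13), with mean (1+k)/(1+13+k).
Set (1+k)/(14+k) > 0.37 and solve: k > (0.37·14 − 1)/(1 − 0.37) = 6.635.
The smallest integer exceeding 6.635 is 7, and checking k=7: (8)/(21) = 0.3810 > 0.37.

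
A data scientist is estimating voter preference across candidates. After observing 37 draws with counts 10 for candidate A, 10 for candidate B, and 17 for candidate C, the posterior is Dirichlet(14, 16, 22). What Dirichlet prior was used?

For a Dirichlet(α) prior with multinomial counts c, the posterior is Dirichlet(α + c) componentwise.
Subtract each count from the matching posterior parameter: 14−10=4, 16−10=6, 22−17=5.

Dirichlet(4, 6, 5)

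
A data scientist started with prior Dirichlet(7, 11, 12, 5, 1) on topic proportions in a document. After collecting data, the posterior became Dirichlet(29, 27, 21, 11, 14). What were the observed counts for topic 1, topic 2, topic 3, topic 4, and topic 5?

counts (22, 16, 9, 6, 13)

For a Dirichlet(α) prior with multinomial counts c, the posterior is Dirichlet(α + c) componentwise.
Counts are posterior − prior componentwise: 29−7=22, 27−11=16, 21−12=9, 11−5=6, 14−1=13.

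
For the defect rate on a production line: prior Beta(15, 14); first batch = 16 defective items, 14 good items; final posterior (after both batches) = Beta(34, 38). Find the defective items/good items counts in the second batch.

Because Beta–binomial updating is additive in the counts, the combined data contributed (α_post−α_prior, β_post−β_prior) successes and failures.
Total across both batches: 34−15=19 defective items, 38−14=24 good items.
Subtract the first batch: 19−16=3 defective items and 24−14=10 good items.

3 defective items and 10 good items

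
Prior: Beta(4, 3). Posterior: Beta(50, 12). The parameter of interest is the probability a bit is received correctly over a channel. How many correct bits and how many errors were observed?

46 correct bits and 9 errors

Under Beta–binomial conjugacy the posterior parameters are (a+s, b+f).
So s = 50 − 4 = 46 and f = 12 − 3 = 9.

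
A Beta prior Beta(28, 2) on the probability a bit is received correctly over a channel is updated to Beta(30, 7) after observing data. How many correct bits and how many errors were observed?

2 correct bits and 5 errors

Under Beta–binomial conjugacy the posterior parameters are (a+s, b+f).
Match parameters: s=30−28=2, f=7−2=5.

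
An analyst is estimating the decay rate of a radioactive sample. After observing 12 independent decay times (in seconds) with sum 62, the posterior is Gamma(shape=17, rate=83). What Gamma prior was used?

For an exponential likelihood with a Gamma(α, β) prior on the rate, n observations with total T give posterior Gamma(α+n, β+T).
So α = 17 − 12 = 5 and β = 83 − 62 = 21.

Gamma(shape=5, rate=21)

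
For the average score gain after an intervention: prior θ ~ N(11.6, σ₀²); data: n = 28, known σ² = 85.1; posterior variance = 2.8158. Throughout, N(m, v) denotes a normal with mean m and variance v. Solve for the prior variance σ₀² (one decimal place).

Posterior precision equals prior precision plus data precision: 1/σ_n² = 1/σ₀² + n/σ².
So 1/σ₀² = 1/2.8158 − 28/85.1 = 0.355139 − 0.329025 = 0.026114.
Hence σ₀² = 1/0.026114 ≈ 38.3.

σ₀² = 38.3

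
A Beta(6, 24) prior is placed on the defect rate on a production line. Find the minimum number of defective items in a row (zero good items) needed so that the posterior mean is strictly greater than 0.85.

After k defective items and 0 good items the posterior is Beta(6+k, 24), with mean (6+k)/(6+24+k).
Set (6+k)/(30+k) > 0.85 and solve: k > (0.85·30 − 6)/(1 − 0.85) = 130.000.
The smallest integer exceeding 130.000 is 131, and checking k=131: (137)/(161) = 0.8509 > 0.85.

k = 131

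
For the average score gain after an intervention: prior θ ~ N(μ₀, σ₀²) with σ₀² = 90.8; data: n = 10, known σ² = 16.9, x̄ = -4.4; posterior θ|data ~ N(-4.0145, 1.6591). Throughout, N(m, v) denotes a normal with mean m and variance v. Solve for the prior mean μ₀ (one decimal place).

The posterior mean is a precision-weighted average: μ_n = (τ₀μ₀ + τ_data·x̄)/(τ₀+τ_data), with τ₀=1/σ₀² and τ_data=n/σ².
Here τ₀ = 1/90.8 = 0.011013 and τ_data = 10/16.9 = 0.591716, so τ_n = 0.602729.
Rearranging for μ₀: μ₀ = (μ_n·τ_n − τ_data·x̄)/τ₀ = (-4.0145·0.602729 − 0.591716·-4.4) / 0.011013 = 0.183895/0.011013 ≈ 16.7.

μ₀ = 16.7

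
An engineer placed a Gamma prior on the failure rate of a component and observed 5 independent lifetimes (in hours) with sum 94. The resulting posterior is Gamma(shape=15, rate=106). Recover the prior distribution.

Gamma(shape=10, rate=12)

Gamma–exponential conjugacy: posterior shape = α + n, posterior rate = β + Σtᵢ.
So α = 15 − 5 = 10 and β = 106 − 94 = 12.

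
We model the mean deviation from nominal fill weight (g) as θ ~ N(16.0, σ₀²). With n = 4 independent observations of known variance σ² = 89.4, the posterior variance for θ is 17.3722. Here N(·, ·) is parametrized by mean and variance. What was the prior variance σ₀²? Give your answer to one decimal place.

For the Normal–Normal model with known σ², precisions add: τ_n = τ₀ + n/σ².
So 1/σ₀² = 1/17.3722 − 4/89.4 = 0.057563 − 0.044743 = 0.012820.
Hence σ₀² = 1/0.012820 ≈ 78.0.

σ₀² = 78.0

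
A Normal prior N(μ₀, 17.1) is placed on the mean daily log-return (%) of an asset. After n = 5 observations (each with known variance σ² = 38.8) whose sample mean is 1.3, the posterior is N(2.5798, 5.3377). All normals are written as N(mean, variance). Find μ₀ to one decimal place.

μ₀ = 5.4

The posterior mean is a precision-weighted average: μ_n = (τ₀μ₀ + τ_data·x̄)/(τ₀+τ_data), with τ₀=1/σ₀² and τ_data=n/σ².
Here τ₀ = 1/17.1 = 0.058480 and τ_data = 5/38.8 = 0.128866, so τ_n = 0.187346.
Rearranging for μ₀: μ₀ = (μ_n·τ_n − τ_data·x̄)/τ₀ = (2.5798·0.187346 − 0.128866·1.3) / 0.058480 = 0.315789/0.058480 ≈ 5.4.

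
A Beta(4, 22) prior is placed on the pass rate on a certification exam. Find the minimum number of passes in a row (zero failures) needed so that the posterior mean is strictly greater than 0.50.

k = 19

After k passes and 0 failures the posterior is Beta(4+k, 22), with mean (4+k)/(4+22+k).
Set (4+k)/(26+k) > 0.50 and solve: k > (0.50·26 − 4)/(1 − 0.50) = 18.000.
The smallest integer exceeding 18.000 is 19.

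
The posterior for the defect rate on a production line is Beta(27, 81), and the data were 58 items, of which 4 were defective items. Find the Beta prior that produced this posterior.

Beta(23, 27)

Beta is conjugate to the binomial likelihood: posterior = Beta(α+s, β+f).
So α = 27 − 4 = 23 and β = 81 − 54 = 27.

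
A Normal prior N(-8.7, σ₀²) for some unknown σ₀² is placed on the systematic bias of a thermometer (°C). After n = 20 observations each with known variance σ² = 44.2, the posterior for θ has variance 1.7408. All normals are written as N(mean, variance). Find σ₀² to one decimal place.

σ₀² = 8.2

For the Normal–Normal model with known σ², precisions add: τ_n = τ₀ + n/σ².
So 1/σ₀² = 1/1.7408 − 20/44.2 = 0.574449 − 0.452489 = 0.121960.
Hence σ₀² = 1/0.121960 ≈ 8.2.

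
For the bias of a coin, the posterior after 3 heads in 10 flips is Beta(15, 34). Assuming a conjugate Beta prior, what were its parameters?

A Beta(a, b) prior with s successes and f failures in binomial data gives a Beta(a+s, b+f) posterior.
So a = 15 − 3 = 12 and b = 34 − 7 = 27.

Beta(12, 27)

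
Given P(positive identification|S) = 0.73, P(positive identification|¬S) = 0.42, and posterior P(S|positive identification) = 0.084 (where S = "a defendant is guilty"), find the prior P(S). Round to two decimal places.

Bayes' rule in odds form gives O(S|E) = O(S)·[P(E|S)/P(E|¬S)], hence O(S) = O(S|E)/LR.
Posterior odds = 0.084/(1−0.084) = 0.0917. LR = 0.73/0.42 = 1.7381.
Prior odds = 0.0917/1.7381 = 0.0528, so P(S) = 0.0528/(1+0.0528) ≈ 0.05.

P(S) = 0.05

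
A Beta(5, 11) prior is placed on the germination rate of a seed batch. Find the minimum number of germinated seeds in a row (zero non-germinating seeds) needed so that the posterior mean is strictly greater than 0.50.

After k germinated seeds and 0 non-germinating seeds the posterior is Beta(5+k, 11), with mean (5+k)/(5+11+k).
Set (5+k)/(16+k) > 0.50 and solve: k > (0.50·16 − 5)/(1 − 0.50) = 6.000.
The smallest integer exceeding 6.000 is 7, and checking k=7: (12)/(23) = 0.5217 > 0.50.

k = 7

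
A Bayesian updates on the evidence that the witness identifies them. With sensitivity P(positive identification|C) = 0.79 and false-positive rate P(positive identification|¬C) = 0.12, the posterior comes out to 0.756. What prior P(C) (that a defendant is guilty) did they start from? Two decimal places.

In odds form, posterior odds = prior odds × likelihood ratio, so prior odds = posterior odds ÷ LR.
Posterior odds = 0.756/(1−0.756) = 3.0984. LR = 0.79/0.12 = 6.5833.
Prior odds = 3.0984/6.5833 = 0.4706, so P(C) = 0.4706/(1+0.4706) ≈ 0.32.

P(C) = 0.32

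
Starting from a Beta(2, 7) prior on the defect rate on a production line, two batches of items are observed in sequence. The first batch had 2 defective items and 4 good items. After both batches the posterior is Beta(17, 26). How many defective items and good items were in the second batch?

13 defective items and 15 good items

Sequential conjugate updates are equivalent to a single update on the pooled data, so total successes = posterior α − prior α and total failures = posterior β − prior β.
Total across both batches: 17−2=15 defective items, 26−7=19 good items.
Subtract the first batch: 15−2=13 defective items and 19−4=15 good items.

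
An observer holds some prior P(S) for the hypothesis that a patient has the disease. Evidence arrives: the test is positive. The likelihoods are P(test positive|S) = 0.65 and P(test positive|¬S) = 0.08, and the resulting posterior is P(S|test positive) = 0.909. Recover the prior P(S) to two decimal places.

P(S) = 0.55

Bayes' rule in odds form gives O(S|E) = O(S)·[P(E|S)/P(E|¬S)], hence O(S) = O(S|E)/LR.
Posterior odds = 0.909/(1−0.909) = 9.9890. LR = 0.65/0.08 = 8.1250.
Prior odds = 9.9890/8.1250 = 1.2294, so P(S) = 1.2294/(1+1.2294) ≈ 0.55.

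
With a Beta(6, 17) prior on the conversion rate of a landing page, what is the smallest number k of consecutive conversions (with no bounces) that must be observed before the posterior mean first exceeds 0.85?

After k conversions and 0 bounces the posterior is Beta(6+k, 17), with mean (6+k)/(6+17+k).
Set (6+k)/(23+k) > 0.85 and solve: k > (0.85·23 − 6)/(1 − 0.85) = 90.333.
The smallest integer exceeding 90.333 is 91.

k = 91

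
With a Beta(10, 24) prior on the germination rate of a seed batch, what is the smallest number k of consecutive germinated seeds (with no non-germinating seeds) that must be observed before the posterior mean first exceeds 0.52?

After k germinated seeds and 0 non-germinating seeds the posterior is Beta(10+k, 24), with mean (10+k)/(10+24+k).
Set (10+k)/(34+k) > 0.52 and solve: k > (0.52·34 − 10)/(1 − 0.52) = 16.000.
The smallest integer exceeding 16.000 is 17, and checking k=17: (27)/(51) = 0.5294 > 0.52.

k = 17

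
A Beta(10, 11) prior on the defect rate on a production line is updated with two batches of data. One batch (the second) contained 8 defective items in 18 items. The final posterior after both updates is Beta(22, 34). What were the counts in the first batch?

Sequential conjugate updates are equivalent to a single update on the pooled data, so total successes = posterior α − prior α and total failures = posterior β − prior β.
Total across both batches: 22−10=12 defective items, 34−11=23 good items.
Subtract the second batch: 12−8=4 defective items and 23−10=13 good items.

4 defective items and 13 good items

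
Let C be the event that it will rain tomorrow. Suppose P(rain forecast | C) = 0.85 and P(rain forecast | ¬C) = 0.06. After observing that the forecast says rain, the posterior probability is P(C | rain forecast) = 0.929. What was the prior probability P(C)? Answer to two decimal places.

Bayes' rule in odds form gives O(C|E) = O(C)·[P(E|C)/P(E|¬C)], hence O(C) = O(C|E)/LR.
Posterior odds = 0.929/(1−0.929) = 13.0845. LR = 0.85/0.06 = 14.1667.
Prior odds = 13.0845/14.1667 = 0.9236, so P(C) = 0.9236/(1+0.9236) ≈ 0.48.

P(C) = 0.48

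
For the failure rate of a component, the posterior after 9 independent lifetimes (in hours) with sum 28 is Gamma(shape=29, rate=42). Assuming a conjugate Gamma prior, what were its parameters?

Gamma–exponential conjugacy: posterior shape = α + n, posterior rate = β + Σtᵢ.
So α = 29 − 9 = 20 and β = 42 − 28 = 14.

Gamma(shape=20, rate=14)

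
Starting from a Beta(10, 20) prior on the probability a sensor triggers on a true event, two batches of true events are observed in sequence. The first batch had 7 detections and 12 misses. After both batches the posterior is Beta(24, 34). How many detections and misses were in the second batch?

Because Beta–binomial updating is additive in the counts, the combined data contributed (α_post−α_prior, β_post−β_prior) successes and failures.
Total across both batches: 24−10=14 detections, 34−20=14 misses.
Subtract the first batch: 14−7=7 detections and 14−12=2 misses.

7 detections and 2 misses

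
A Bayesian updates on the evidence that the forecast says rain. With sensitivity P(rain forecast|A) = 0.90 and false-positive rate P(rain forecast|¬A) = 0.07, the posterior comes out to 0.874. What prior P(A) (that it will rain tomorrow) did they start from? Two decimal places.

Bayes' rule in odds form gives O(A|E) = O(A)·[P(E|A)/P(E|¬A)], hence O(A) = O(A|E)/LR.
Posterior odds = 0.874/(1−0.874) = 6.9365. LR = 0.90/0.07 = 12.8571.
Prior odds = 6.9365/12.8571 = 0.5395, so P(A) = 0.5395/(1+0.5395) ≈ 0.35.

P(A) = 0.35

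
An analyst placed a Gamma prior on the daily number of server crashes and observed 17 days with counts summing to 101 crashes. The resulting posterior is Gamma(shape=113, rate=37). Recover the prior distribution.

Gamma–Poisson conjugacy: posterior shape = α + Σxᵢ, posterior rate = β + n.
So α = 113 − 101 = 12 and β = 37 − 17 = 20.

Gamma(shape=12, rate=20)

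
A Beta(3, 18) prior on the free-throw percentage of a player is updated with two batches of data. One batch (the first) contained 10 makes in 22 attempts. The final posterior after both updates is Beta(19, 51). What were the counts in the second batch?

6 makes and 21 misses

Because Beta–binomial updating is additive in the counts, the combined data contributed (α_post−α_prior, β_post−β_prior) successes and failures.
Total across both batches: 19−3=16 makes, 51−18=33 misses.
Subtract the first batch: 16−10=6 makes and 33−12=21 misses.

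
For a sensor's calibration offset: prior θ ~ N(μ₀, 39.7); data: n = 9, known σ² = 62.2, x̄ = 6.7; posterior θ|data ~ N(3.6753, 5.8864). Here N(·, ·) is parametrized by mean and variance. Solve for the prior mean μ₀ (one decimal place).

The posterior mean is a precision-weighted average: μ_n = (τ₀μ₀ + τ_data·x̄)/(τ₀+τ_data), with τ₀=1/σ₀² and τ_data=n/σ².
Here τ₀ = 1/39.7 = 0.025189 and τ_data = 9/62.2 = 0.144695, so τ_n = 0.169884.
Rearranging for μ₀: μ₀ = (μ_n·τ_n − τ_data·x̄)/τ₀ = (3.6753·0.169884 − 0.144695·6.7) / 0.025189 = -0.345082/0.025189 ≈ -13.7.

μ₀ = -13.7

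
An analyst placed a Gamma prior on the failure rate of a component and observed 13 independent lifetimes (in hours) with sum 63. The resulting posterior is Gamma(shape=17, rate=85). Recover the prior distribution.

Gamma(shape=4, rate=22)

For an exponential likelihood with a Gamma(α, β) prior on the rate, n observations with total T give posterior Gamma(α+n, β+T).
So α = 17 − 13 = 4 and β = 85 − 63 = 22.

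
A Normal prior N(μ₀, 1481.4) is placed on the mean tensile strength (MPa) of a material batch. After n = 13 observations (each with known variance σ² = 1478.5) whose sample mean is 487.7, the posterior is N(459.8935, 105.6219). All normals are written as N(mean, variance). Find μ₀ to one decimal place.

μ₀ = 97.7

The posterior mean is a precision-weighted average: μ_n = (τ₀μ₀ + τ_data·x̄)/(τ₀+τ_data), with τ₀=1/σ₀² and τ_data=n/σ².
Here τ₀ = 1/1481.4 = 0.000675 and τ_data = 13/1478.5 = 0.008793, so τ_n = 0.009468.
Rearranging for μ₀: μ₀ = (μ_n·τ_n − τ_data·x̄)/τ₀ = (459.8935·0.009468 − 0.008793·487.7) / 0.000675 = 0.065926/0.000675 ≈ 97.7.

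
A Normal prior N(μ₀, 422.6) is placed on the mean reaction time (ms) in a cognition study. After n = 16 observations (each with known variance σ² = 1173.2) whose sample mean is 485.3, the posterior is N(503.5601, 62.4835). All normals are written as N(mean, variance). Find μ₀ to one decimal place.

μ₀ = 608.8

The posterior mean is a precision-weighted average: μ_n = (τ₀μ₀ + τ_data·x̄)/(τ₀+τ_data), with τ₀=1/σ₀² and τ_data=n/σ².
Here τ₀ = 1/422.6 = 0.002366 and τ_data = 16/1173.2 = 0.013638, so τ_n = 0.016004.
Rearranging for μ₀: μ₀ = (μ_n·τ_n − τ_data·x̄)/τ₀ = (503.5601·0.016004 − 0.013638·485.3) / 0.002366 = 1.440454/0.002366 ≈ 608.8.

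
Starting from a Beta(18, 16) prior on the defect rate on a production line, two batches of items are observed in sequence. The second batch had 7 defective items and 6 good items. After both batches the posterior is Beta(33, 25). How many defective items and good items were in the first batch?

Because Beta–binomial updating is additive in the counts, the combined data contributed (α_post−α_prior, β_post−β_prior) successes and failures.
Total across both batches: 33−18=15 defective items, 25−16=9 good items.
Subtract the second batch: 15−7=8 defective items and 9−6=3 good items.

8 defective items and 3 good items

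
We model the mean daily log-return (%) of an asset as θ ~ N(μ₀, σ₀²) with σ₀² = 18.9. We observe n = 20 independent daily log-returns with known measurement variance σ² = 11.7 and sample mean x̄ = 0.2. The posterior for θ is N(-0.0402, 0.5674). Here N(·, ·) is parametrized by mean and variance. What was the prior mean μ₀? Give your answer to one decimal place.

μ₀ = -7.8

With known observation variance, the Normal–Normal posterior has precision τ_n = τ₀ + n/σ² and mean μ_n = (τ₀μ₀ + (n/σ²)x̄)/τ_n.
Here τ₀ = 1/18.9 = 0.052910 and τ_data = 20/11.7 = 1.709402, so τ_n = 1.762312.
Rearranging for μ₀: μ₀ = (μ_n·τ_n − τ_data·x̄)/τ₀ = (-0.0402·1.762312 − 1.709402·0.2) / 0.052910 = -0.412725/0.052910 ≈ -7.8.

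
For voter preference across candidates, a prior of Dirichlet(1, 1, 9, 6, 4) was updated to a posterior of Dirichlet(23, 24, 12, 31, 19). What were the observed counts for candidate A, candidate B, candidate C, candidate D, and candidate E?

counts (22, 23, 3, 25, 15)

For a Dirichlet(α) prior with multinomial counts c, the posterior is Dirichlet(α + c) componentwise.
Counts are posterior − prior componentwise: 23−1=22, 24−1=23, 12−9=3, 31−6=25, 19−4=15.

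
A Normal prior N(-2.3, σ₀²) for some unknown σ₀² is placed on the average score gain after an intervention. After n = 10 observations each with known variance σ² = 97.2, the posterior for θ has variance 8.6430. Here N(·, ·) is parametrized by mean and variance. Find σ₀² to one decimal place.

For the Normal–Normal model with known σ², precisions add: τ_n = τ₀ + n/σ².
So 1/σ₀² = 1/8.6430 − 10/97.2 = 0.115701 − 0.102881 = 0.012820.
Hence σ₀² = 1/0.012820 ≈ 78.0.

σ₀² = 78.0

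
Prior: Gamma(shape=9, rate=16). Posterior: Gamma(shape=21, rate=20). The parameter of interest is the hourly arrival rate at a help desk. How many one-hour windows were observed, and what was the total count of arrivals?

Gamma–Poisson conjugacy: posterior shape = α + Σxᵢ, posterior rate = β + n.
Matching: Σxᵢ = 21 − 9 = 12 and n = 20 − 16 = 4.

n = 4 one-hour windows with total 12 arrivals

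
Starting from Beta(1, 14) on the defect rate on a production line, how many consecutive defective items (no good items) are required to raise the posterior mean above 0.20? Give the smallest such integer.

k = 3

After k defective items and 0 good items the posterior is Beta(1+k, 14), with mean (1+k)/(1+14+k).
Set (1+k)/(15+k) > 0.20 and solve: k > (0.20·15 − 1)/(1 − 0.20) = 2.500.
The smallest integer exceeding 2.500 is 3, and checking k=3: (4)/(18) = 0.2222 > 0.20.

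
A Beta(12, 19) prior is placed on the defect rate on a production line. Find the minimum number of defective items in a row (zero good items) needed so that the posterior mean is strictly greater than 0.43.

After k defective items and 0 good items the posterior is Beta(12+k, 19), with mean (12+k)/(12+19+k).
Set (12+k)/(31+k) > 0.43 and solve: k > (0.43·31 − 12)/(1 − 0.43) = 2.333.
The smallest integer exceeding 2.333 is 3.

k = 3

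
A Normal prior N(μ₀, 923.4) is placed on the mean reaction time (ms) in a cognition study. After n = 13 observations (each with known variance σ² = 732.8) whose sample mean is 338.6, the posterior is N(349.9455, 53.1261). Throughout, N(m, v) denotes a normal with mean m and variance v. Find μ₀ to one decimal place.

μ₀ = 535.8

With known observation variance, the Normal–Normal posterior has precision τ_n = τ₀ + n/σ² and mean μ_n = (τ₀μ₀ + (n/σ²)x̄)/τ_n.
Here τ₀ = 1/923.4 = 0.001083 and τ_data = 13/732.8 = 0.017740, so τ_n = 0.018823.
Rearranging for μ₀: μ₀ = (μ_n·τ_n − τ_data·x̄)/τ₀ = (349.9455·0.018823 − 0.017740·338.6) / 0.001083 = 0.580260/0.001083 ≈ 535.8.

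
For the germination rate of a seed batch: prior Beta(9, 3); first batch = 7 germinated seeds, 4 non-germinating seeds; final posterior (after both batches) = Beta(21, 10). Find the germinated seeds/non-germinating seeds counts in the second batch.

5 germinated seeds and 3 non-germinating seeds

Sequential conjugate updates are equivalent to a single update on the pooled data, so total successes = posterior α − prior α and total failures = posterior β − prior β.
Total across both batches: 21−9=12 germinated seeds, 10−3=7 non-germinating seeds.
Subtract the first batch: 12−7=5 germinated seeds and 7−4=3 non-germinating seeds.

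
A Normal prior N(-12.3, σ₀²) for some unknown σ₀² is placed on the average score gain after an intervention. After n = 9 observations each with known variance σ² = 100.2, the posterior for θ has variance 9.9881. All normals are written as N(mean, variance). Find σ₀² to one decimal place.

σ₀² = 97.1

Posterior precision equals prior precision plus data precision: 1/σ_n² = 1/σ₀² + n/σ².
So 1/σ₀² = 1/9.9881 − 9/100.2 = 0.100119 − 0.089820 = 0.010299.
Hence σ₀² = 1/0.010299 ≈ 97.1.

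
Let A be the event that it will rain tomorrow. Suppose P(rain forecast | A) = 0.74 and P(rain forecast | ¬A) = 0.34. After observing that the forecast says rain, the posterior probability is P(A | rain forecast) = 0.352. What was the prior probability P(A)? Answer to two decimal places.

P(A) = 0.20

Bayes' rule in odds form gives O(A|E) = O(A)·[P(E|A)/P(E|¬A)], hence O(A) = O(A|E)/LR.
Posterior odds = 0.352/(1−0.352) = 0.5432. LR = 0.74/0.34 = 2.1765.
Prior odds = 0.5432/2.1765 = 0.2496, so P(A) = 0.2496/(1+0.2496) ≈ 0.20.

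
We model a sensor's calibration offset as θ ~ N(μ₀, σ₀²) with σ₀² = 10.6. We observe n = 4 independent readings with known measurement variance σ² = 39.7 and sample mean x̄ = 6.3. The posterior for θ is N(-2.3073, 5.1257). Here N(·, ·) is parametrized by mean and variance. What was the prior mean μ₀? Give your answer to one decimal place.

With known observation variance, the Normal–Normal posterior has precision τ_n = τ₀ + n/σ² and mean μ_n = (τ₀μ₀ + (n/σ²)x̄)/τ_n.
Here τ₀ = 1/10.6 = 0.094340 and τ_data = 4/39.7 = 0.100756, so τ_n = 0.195096.
Rearranging for μ₀: μ₀ = (μ_n·τ_n − τ_data·x̄)/τ₀ = (-2.3073·0.195096 − 0.100756·6.3) / 0.094340 = -1.084908/0.094340 ≈ -11.5.

μ₀ = -11.5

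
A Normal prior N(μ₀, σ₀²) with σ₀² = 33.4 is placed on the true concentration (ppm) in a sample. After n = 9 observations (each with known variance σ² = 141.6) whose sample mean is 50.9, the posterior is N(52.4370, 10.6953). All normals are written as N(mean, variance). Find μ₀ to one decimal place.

μ₀ = 55.7

The posterior mean is a precision-weighted average: μ_n = (τ₀μ₀ + τ_data·x̄)/(τ₀+τ_data), with τ₀=1/σ₀² and τ_data=n/σ².
Here τ₀ = 1/33.4 = 0.029940 and τ_data = 9/141.6 = 0.063559, so τ_n = 0.093499.
Rearranging for μ₀: μ₀ = (μ_n·τ_n − τ_data·x̄)/τ₀ = (52.4370·0.093499 − 0.063559·50.9) / 0.029940 = 1.667654/0.029940 ≈ 55.7.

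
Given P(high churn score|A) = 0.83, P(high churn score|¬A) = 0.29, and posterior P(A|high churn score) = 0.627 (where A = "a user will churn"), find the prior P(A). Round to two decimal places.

Bayes' rule in odds form gives O(A|E) = O(A)·[P(E|A)/P(E|¬A)], hence O(A) = O(A|E)/LR.
Posterior odds = 0.627/(1−0.627) = 1.6810. LR = 0.83/0.29 = 2.8621.
Prior odds = 1.6810/2.8621 = 0.5873, so P(A) = 0.5873/(1+0.5873) ≈ 0.37.

P(A) = 0.37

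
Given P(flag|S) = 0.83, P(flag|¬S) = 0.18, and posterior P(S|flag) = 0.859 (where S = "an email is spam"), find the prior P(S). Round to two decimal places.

P(S) = 0.57

In odds form, posterior odds = prior odds × likelihood ratio, so prior odds = posterior odds ÷ LR.
Posterior odds = 0.859/(1−0.859) = 6.0922. LR = 0.83/0.18 = 4.6111.
Prior odds = 6.0922/4.6111 = 1.3212, so P(S) = 1.3212/(1+1.3212) ≈ 0.57.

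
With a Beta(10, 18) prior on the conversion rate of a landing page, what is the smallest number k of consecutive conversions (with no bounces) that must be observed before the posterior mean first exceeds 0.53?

After k conversions and 0 bounces the posterior is Beta(10+k, 18), with mean (10+k)/(10+18+k).
Set (10+k)/(28+k) > 0.53 and solve: k > (0.53·28 − 10)/(1 − 0.53) = 10.298.
The smallest integer exceeding 10.298 is 11.

k = 11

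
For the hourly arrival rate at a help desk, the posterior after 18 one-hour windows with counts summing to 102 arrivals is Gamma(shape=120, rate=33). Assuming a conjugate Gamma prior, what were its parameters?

A Gamma(α, β) prior (rate parametrization) on a Poisson rate with n observations summing to S gives posterior Gamma(α+S, β+n).
So α = 120 − 102 = 18 and β = 33 − 18 = 15.

Gamma(shape=18, rate=15)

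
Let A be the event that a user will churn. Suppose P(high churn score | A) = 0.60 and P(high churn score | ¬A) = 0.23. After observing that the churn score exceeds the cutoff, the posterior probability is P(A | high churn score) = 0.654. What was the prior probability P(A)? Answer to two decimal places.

P(A) = 0.42

Bayes' rule in odds form gives O(A|E) = O(A)·[P(E|A)/P(E|¬A)], hence O(A) = O(A|E)/LR.
Posterior odds = 0.654/(1−0.654) = 1.8902. LR = 0.60/0.23 = 2.6087.
Prior odds = 1.8902/2.6087 = 0.7246, so P(A) = 0.7246/(1+0.7246) ≈ 0.42.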